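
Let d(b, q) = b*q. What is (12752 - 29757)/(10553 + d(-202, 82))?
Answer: 17005/6011 ≈ 2.8290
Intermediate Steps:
(12752 - 29757)/(10553 + d(-202, 82)) = (12752 - 29757)/(10553 - 202*82) = -17005/(10553 - 16564) = -17005/(-6011) = -17005*(-1/6011) = 17005/6011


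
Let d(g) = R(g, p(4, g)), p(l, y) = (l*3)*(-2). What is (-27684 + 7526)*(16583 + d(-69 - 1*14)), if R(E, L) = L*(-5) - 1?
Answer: -336678916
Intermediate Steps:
p(l, y) = -6*l (p(l, y) = (3*l)*(-2) = -6*l)
R(E, L) = -1 - 5*L (R(E, L) = -5*L - 1 = -1 - 5*L)
d(g) = 119 (d(g) = -1 - (-30)*4 = -1 - 5*(-24) = -1 + 120 = 119)
(-27684 + 7526)*(16583 + d(-69 - 1*14)) = (-27684 + 7526)*(16583 + 119) = -20158*16702 = -336678916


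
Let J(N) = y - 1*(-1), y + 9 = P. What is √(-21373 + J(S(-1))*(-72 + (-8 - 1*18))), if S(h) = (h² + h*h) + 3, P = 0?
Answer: I*√20589 ≈ 143.49*I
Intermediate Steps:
y = -9 (y = -9 + 0 = -9)
S(h) = 3 + 2*h² (S(h) = (h² + h²) + 3 = 2*h² + 3 = 3 + 2*h²)
J(N) = -8 (J(N) = -9 - 1*(-1) = -9 + 1 = -8)
√(-21373 + J(S(-1))*(-72 + (-8 - 1*18))) = √(-21373 - 8*(-72 + (-8 - 1*18))) = √(-21373 - 8*(-72 + (-8 - 18))) = √(-21373 - 8*(-72 - 26)) = √(-21373 - 8*(-98)) = √(-21373 + 784) = √(-20589) = I*√20589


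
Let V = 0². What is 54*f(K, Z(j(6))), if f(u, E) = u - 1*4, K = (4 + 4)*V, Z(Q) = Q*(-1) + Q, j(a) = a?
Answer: -216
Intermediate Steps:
V = 0
Z(Q) = 0 (Z(Q) = -Q + Q = 0)
K = 0 (K = (4 + 4)*0 = 8*0 = 0)
f(u, E) = -4 + u (f(u, E) = u - 4 = -4 + u)
54*f(K, Z(j(6))) = 54*(-4 + 0) = 54*(-4) = -216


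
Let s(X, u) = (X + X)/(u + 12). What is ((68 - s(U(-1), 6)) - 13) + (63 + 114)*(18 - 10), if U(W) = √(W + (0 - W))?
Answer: 1471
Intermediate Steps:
U(W) = 0 (U(W) = √(W - W) = √0 = 0)
s(X, u) = 2*X/(12 + u) (s(X, u) = (2*X)/(12 + u) = 2*X/(12 + u))
((68 - s(U(-1), 6)) - 13) + (63 + 114)*(18 - 10) = ((68 - 2*0/(12 + 6)) - 13) + (63 + 114)*(18 - 10) = ((68 - 2*0/18) - 13) + 177*8 = ((68 - 2*0/18) - 13) + 1416 = ((68 - 1*0) - 13) + 1416 = ((68 + 0) - 13) + 1416 = (68 - 13) + 1416 = 55 + 1416 = 1471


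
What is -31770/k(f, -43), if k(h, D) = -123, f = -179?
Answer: 10590/41 ≈ 258.29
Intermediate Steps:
-31770/k(f, -43) = -31770/(-123) = -31770*(-1/123) = 10590/41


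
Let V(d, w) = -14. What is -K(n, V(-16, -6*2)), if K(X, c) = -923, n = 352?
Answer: 923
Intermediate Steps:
-K(n, V(-16, -6*2)) = -1*(-923) = 923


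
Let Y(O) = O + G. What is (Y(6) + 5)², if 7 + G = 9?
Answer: 169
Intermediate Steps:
G = 2 (G = -7 + 9 = 2)
Y(O) = 2 + O (Y(O) = O + 2 = 2 + O)
(Y(6) + 5)² = ((2 + 6) + 5)² = (8 + 5)² = 13² = 169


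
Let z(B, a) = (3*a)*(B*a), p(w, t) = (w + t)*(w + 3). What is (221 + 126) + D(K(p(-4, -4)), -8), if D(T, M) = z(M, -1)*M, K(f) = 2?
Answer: 539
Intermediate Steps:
p(w, t) = (3 + w)*(t + w) (p(w, t) = (t + w)*(3 + w) = (3 + w)*(t + w))
z(B, a) = 3*B*a²
D(T, M) = 3*M² (D(T, M) = (3*M*(-1)²)*M = (3*M*1)*M = (3*M)*M = 3*M²)
(221 + 126) + D(K(p(-4, -4)), -8) = (221 + 126) + 3*(-8)² = 347 + 3*64 = 347 + 192 = 539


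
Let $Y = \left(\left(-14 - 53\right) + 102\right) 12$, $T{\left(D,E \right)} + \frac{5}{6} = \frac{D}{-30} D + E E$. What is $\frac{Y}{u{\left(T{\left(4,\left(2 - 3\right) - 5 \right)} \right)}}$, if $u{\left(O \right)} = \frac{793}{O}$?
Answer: $\frac{14546}{793} \approx 18.343$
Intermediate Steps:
$T{\left(D,E \right)} = - \frac{5}{6} + E^{2} - \frac{D^{2}}{30}$ ($T{\left(D,E \right)} = - \frac{5}{6} + \left(\frac{D}{-30} D + E E\right) = - \frac{5}{6} + \left(D \left(- \frac{1}{30}\right) D + E^{2}\right) = - \frac{5}{6} + \left(- \frac{D}{30} D + E^{2}\right) = - \frac{5}{6} - \left(- E^{2} + \frac{D^{2}}{30}\right) = - \frac{5}{6} + E^{2} - \frac{D^{2}}{30}$)
$Y = 420$ ($Y = \left(\left(-14 - 53\right) + 102\right) 12 = \left(-67 + 102\right) 12 = 35 \cdot 12 = 420$)
$\frac{Y}{u{\left(T{\left(4,\left(2 - 3\right) - 5 \right)} \right)}} = \frac{420}{793 \frac{1}{- \frac{5}{6} + \left(\left(2 - 3\right) - 5\right)^{2} - \frac{4^{2}}{30}}} = \frac{420}{793 \frac{1}{- \frac{5}{6} + \left(-1 - 5\right)^{2} - \frac{8}{15}}} = \frac{420}{793 \frac{1}{- \frac{5}{6} + \left(-6\right)^{2} - \frac{8}{15}}} = \frac{420}{793 \frac{1}{- \frac{5}{6} + 36 - \frac{8}{15}}} = \frac{420}{793 \frac{1}{\frac{1039}{30}}} = \frac{420}{793 \cdot \frac{30}{1039}} = \frac{420}{\frac{23790}{1039}} = 420 \cdot \frac{1039}{23790} = \frac{14546}{793}$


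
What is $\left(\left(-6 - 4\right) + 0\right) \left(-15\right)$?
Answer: $150$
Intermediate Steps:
$\left(\left(-6 - 4\right) + 0\right) \left(-15\right) = \left(-10 + 0\right) \left(-15\right) = \left(-10\right) \left(-15\right) = 150$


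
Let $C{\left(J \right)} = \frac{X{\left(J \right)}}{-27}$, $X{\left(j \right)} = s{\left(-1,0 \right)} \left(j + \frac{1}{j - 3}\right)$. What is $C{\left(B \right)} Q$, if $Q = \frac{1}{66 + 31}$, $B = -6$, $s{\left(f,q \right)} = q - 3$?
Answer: $- \frac{55}{7857} \approx -0.0070001$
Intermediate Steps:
$s{\left(f,q \right)} = -3 + q$ ($s{\left(f,q \right)} = q - 3 = -3 + q$)
$X{\left(j \right)} = - 3 j - \frac{3}{-3 + j}$ ($X{\left(j \right)} = \left(-3 + 0\right) \left(j + \frac{1}{j - 3}\right) = - 3 \left(j + \frac{1}{-3 + j}\right) = - 3 j - \frac{3}{-3 + j}$)
$Q = \frac{1}{97} \approx 0.010309$
$C{\left(J \right)} = - \frac{-1 - J^{2} + 3 J}{9 \left(-3 + J\right)}$ ($C{\left(J \right)} = \frac{3 \frac{1}{-3 + J} \left(-1 - J^{2} + 3 J\right)}{-27} = \frac{3 \left(-1 - J^{2} + 3 J\right)}{-3 + J} \left(- \frac{1}{27}\right) = - \frac{-1 - J^{2} + 3 J}{9 \left(-3 + J\right)}$)
$C{\left(B \right)} Q = \frac{1 + \left(-6\right)^{2} - -18}{9 \left(-3 - 6\right)} \frac{1}{97} = \frac{1 + 36 + 18}{9 \left(-9\right)} \frac{1}{97} = \frac{1}{9} \left(- \frac{1}{9}\right) 55 \cdot \frac{1}{97} = \left(- \frac{55}{81}\right) \frac{1}{97} = - \frac{55}{7857}$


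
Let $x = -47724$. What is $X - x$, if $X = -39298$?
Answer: $8426$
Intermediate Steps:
$X - x = -39298 - -47724 = -39298 + 47724 = 8426$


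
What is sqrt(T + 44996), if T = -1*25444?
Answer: 4*sqrt(1222) ≈ 139.83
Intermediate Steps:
T = -25444
sqrt(T + 44996) = sqrt(-25444 + 44996) = sqrt(19552) = 4*sqrt(1222)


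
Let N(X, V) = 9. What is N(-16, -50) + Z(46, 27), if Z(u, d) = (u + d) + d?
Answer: 109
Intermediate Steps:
Z(u, d) = u + 2*d (Z(u, d) = (d + u) + d = u + 2*d)
N(-16, -50) + Z(46, 27) = 9 + (46 + 2*27) = 9 + (46 + 54) = 9 + 100 = 109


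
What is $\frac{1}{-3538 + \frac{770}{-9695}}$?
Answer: $- \frac{277}{980048} \approx -0.00028264$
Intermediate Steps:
$\frac{1}{-3538 + \frac{770}{-9695}} = \frac{1}{-3538 + 770 \left(- \frac{1}{9695}\right)} = \frac{1}{-3538 - \frac{22}{277}} = \frac{1}{- \frac{980048}{277}} = - \frac{277}{980048}$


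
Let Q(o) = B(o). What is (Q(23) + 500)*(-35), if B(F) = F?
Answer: -18305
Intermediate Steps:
Q(o) = o
(Q(23) + 500)*(-35) = (23 + 500)*(-35) = 523*(-35) = -18305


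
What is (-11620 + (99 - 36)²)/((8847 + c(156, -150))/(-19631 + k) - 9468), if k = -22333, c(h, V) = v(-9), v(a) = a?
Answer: 7644442/9460095 ≈ 0.80807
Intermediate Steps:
c(h, V) = -9
(-11620 + (99 - 36)²)/((8847 + c(156, -150))/(-19631 + k) - 9468) = (-11620 + (99 - 36)²)/((8847 - 9)/(-19631 - 22333) - 9468) = (-11620 + 63²)/(8838/(-41964) - 9468) = (-11620 + 3969)/(8838*(-1/41964) - 9468) = -7651/(-1473/6994 - 9468) = -7651/(-66220665/6994) = -7651*(-6994/66220665) = 7644442/9460095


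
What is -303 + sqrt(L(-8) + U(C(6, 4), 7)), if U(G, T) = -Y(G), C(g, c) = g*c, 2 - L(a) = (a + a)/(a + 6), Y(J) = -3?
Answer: -303 + I*sqrt(3) ≈ -303.0 + 1.732*I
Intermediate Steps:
L(a) = 2 - 2*a/(6 + a) (L(a) = 2 - (a + a)/(a + 6) = 2 - 2*a/(6 + a))
C(g, c) = c*g
U(G, T) = 3 (U(G, T) = -1*(-3) = 3)
-303 + sqrt(L(-8) + U(C(6, 4), 7)) = -303 + sqrt(12/(6 - 8) + 3) = -303 + sqrt(12/(-2) + 3) = -303 + sqrt(12*(-1/2) + 3) = -303 + sqrt(-6 + 3) = -303 + sqrt(-3) = -303 + I*sqrt(3)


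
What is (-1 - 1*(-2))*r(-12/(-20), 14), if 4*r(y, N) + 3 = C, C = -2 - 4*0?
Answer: -5/4 ≈ -1.2500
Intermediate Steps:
C = -2 (C = -2 + 0 = -2)
r(y, N) = -5/4 (r(y, N) = -¾ + (¼)*(-2) = -¾ - ½ = -5/4)
(-1 - 1*(-2))*r(-12/(-20), 14) = (-1 - 1*(-2))*(-5/4) = (-1 + 2)*(-5/4) = 1*(-5/4) = -5/4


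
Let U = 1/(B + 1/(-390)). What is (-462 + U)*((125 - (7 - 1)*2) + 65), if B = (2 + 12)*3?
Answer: -1346874024/16379 ≈ -82232.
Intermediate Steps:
B = 42 (B = 14*3 = 42)
U = 390/16379 (U = 1/(42 + 1/(-390)) = 1/(42 - 1/390) = 1/(16379/390) = 390/16379 ≈ 0.023811)
(-462 + U)*((125 - (7 - 1)*2) + 65) = (-462 + 390/16379)*((125 - (7 - 1)*2) + 65) = -7566708*((125 - 6*2) + 65)/16379 = -7566708*((125 - 1*12) + 65)/16379 = -7566708*((125 - 12) + 65)/16379 = -7566708*(113 + 65)/16379 = -7566708/16379*178 = -1346874024/16379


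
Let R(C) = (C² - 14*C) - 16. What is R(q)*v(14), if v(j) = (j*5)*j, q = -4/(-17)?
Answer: -5448800/289 ≈ -18854.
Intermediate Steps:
q = 4/17 (q = -4*(-1/17) = 4/17 ≈ 0.23529)
R(C) = -16 + C² - 14*C
v(j) = 5*j² (v(j) = (5*j)*j = 5*j²)
R(q)*v(14) = (-16 + (4/17)² - 14*4/17)*(5*14²) = (-16 + 16/289 - 56/17)*(5*196) = -5560/289*980 = -5448800/289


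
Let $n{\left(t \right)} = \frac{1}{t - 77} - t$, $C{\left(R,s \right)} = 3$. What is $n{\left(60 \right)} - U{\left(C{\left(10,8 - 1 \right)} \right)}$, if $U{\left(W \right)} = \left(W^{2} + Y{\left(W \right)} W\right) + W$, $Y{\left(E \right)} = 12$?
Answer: $- \frac{1837}{17} \approx -108.06$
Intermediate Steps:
$U{\left(W \right)} = W^{2} + 13 W$ ($U{\left(W \right)} = \left(W^{2} + 12 W\right) + W = W^{2} + 13 W$)
$n{\left(t \right)} = \frac{1}{-77 + t} - t$
$n{\left(60 \right)} - U{\left(C{\left(10,8 - 1 \right)} \right)} = \frac{1 - 60^{2} + 77 \cdot 60}{-77 + 60} - 3 \left(13 + 3\right) = \frac{1 - 3600 + 4620}{-17} - 3 \cdot 16 = - \frac{1 - 3600 + 4620}{17} - 48 = \left(- \frac{1}{17}\right) 1021 - 48 = - \frac{1021}{17} - 48 = - \frac{1837}{17}$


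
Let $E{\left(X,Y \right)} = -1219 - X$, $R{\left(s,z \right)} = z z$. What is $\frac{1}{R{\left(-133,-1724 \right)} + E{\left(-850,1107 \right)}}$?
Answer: $\frac{1}{2971807} \approx 3.365 \cdot 10^{-7}$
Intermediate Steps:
$R{\left(s,z \right)} = z^{2}$
$\frac{1}{R{\left(-133,-1724 \right)} + E{\left(-850,1107 \right)}} = \frac{1}{\left(-1724\right)^{2} - 369} = \frac{1}{2972176 + \left(-1219 + 850\right)} = \frac{1}{2972176 - 369} = \frac{1}{2971807}$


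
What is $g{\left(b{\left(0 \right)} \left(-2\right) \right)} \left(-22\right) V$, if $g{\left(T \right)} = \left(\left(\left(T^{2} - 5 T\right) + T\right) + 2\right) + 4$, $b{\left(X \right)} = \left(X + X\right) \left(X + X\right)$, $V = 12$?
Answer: $-1584$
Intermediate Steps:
$b{\left(X \right)} = 4 X^{2}$ ($b{\left(X \right)} = 2 X 2 X = 4 X^{2}$)
$g{\left(T \right)} = 6 + T^{2} - 4 T$ ($g{\left(T \right)} = \left(\left(T^{2} - 4 T\right) + 2\right) + 4 = \left(2 + T^{2} - 4 T\right) + 4 = 6 + T^{2} - 4 T$)
$g{\left(b{\left(0 \right)} \left(-2\right) \right)} \left(-22\right) V = \left(6 + \left(4 \cdot 0^{2} \left(-2\right)\right)^{2} - 4 \cdot 4 \cdot 0^{2} \left(-2\right)\right) \left(-22\right) 12 = \left(6 + \left(4 \cdot 0 \left(-2\right)\right)^{2} - 4 \cdot 4 \cdot 0 \left(-2\right)\right) \left(-22\right) 12 = \left(6 + \left(0 \left(-2\right)\right)^{2} - 4 \cdot 0 \left(-2\right)\right) \left(-22\right) 12 = \left(6 + 0^{2} - 0\right) \left(-22\right) 12 = \left(6 + 0 + 0\right) \left(-22\right) 12 = 6 \left(-22\right) 12 = \left(-132\right) 12 = -1584$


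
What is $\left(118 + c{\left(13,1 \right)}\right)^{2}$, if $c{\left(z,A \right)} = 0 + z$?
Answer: $17161$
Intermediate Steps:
$c{\left(z,A \right)} = z$
$\left(118 + c{\left(13,1 \right)}\right)^{2} = \left(118 + 13\right)^{2} = 131^{2} = 17161$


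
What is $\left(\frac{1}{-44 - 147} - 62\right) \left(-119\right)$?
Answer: $\frac{1409317}{191} \approx 7378.6$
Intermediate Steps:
$\left(\frac{1}{-44 - 147} - 62\right) \left(-119\right) = \left(\frac{1}{-191} - 62\right) \left(-119\right) = \left(- \frac{1}{191} - 62\right) \left(-119\right) = \left(- \frac{11843}{191}\right) \left(-119\right) = \frac{1409317}{191}$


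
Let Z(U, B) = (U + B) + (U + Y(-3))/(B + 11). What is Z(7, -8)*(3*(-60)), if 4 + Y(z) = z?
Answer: 180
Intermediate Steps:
Y(z) = -4 + z
Z(U, B) = B + U + (-7 + U)/(11 + B) (Z(U, B) = (U + B) + (U + (-4 - 3))/(B + 11) = (B + U) + (U - 7)/(11 + B) = (B + U) + (-7 + U)/(11 + B) = B + U + (-7 + U)/(11 + B))
Z(7, -8)*(3*(-60)) = ((-7 + (-8)² + 11*(-8) + 12*7 - 8*7)/(11 - 8))*(3*(-60)) = ((-7 + 64 - 88 + 84 - 56)/3)*(-180) = ((⅓)*(-3))*(-180) = -1*(-180) = 180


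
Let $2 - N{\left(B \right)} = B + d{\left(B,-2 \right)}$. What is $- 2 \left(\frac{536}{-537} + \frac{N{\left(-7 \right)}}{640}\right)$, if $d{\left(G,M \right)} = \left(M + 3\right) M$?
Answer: $\frac{337133}{171840} \approx 1.9619$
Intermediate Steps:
$d{\left(G,M \right)} = M \left(3 + M\right)$ ($d{\left(G,M \right)} = \left(3 + M\right) M = M \left(3 + M\right)$)
$N{\left(B \right)} = 4 - B$ ($N{\left(B \right)} = 2 - \left(B - 2 \left(3 - 2\right)\right) = 2 - \left(B - 2\right) = 2 - \left(-2 + B\right) = 4 - B$)
$- 2 \left(\frac{536}{-537} + \frac{N{\left(-7 \right)}}{640}\right) = - 2 \left(\frac{536}{-537} + \frac{4 - -7}{640}\right) = - 2 \left(536 \left(- \frac{1}{537}\right) + \left(4 + 7\right) \frac{1}{640}\right) = - 2 \left(- \frac{536}{537} + 11 \cdot \frac{1}{640}\right) = - 2 \left(- \frac{536}{537} + \frac{11}{640}\right) = \left(-2\right) \left(- \frac{337133}{343680}\right) = \frac{337133}{171840}$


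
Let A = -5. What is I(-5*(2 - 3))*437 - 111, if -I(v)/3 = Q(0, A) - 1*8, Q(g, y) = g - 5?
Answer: 16932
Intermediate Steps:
Q(g, y) = -5 + g
I(v) = 39 (I(v) = -3*((-5 + 0) - 1*8) = -3*(-5 - 8) = -3*(-13) = 39)
I(-5*(2 - 3))*437 - 111 = 39*437 - 111 = 17043 - 111 = 16932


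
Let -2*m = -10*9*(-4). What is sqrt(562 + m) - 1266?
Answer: -1266 + sqrt(382) ≈ -1246.5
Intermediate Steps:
m = -180 (m = -(-10*9)*(-4)/2 = -(-45)*(-4) = -1/2*360 = -180)
sqrt(562 + m) - 1266 = sqrt(562 - 180) - 1266 = sqrt(382) - 1266 = -1266 + sqrt(382)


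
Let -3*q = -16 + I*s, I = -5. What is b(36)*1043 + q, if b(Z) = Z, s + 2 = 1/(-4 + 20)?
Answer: 1802405/48 ≈ 37550.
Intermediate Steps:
s = -31/16 (s = -2 + 1/(-4 + 20) = -2 + 1/16 = -31/16 ≈ -1.9375)
q = 101/48 (q = -(-16 - 5*(-31/16))/3 = -(-16 + 155/16)/3 = -⅓*(-101/16) = 101/48 ≈ 2.1042)
b(36)*1043 + q = 36*1043 + 101/48 = 37548 + 101/48 = 1802405/48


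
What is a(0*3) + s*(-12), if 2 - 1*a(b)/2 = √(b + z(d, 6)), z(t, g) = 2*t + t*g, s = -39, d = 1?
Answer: 472 - 4*√2 ≈ 466.34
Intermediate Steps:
z(t, g) = 2*t + g*t
a(b) = 4 - 2*√(8 + b) (a(b) = 4 - 2*√(b + 1*(2 + 6)) = 4 - 2*√(b + 1*8) = 4 - 2*√(b + 8) = 4 - 2*√(8 + b))
a(0*3) + s*(-12) = (4 - 2*√(8 + 0*3)) - 39*(-12) = (4 - 2*√(8 + 0)) + 468 = (4 - 4*√2) + 468 = 472 - 4*√2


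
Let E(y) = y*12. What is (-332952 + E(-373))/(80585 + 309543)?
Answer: -84357/97532 ≈ -0.86492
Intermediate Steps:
E(y) = 12*y
(-332952 + E(-373))/(80585 + 309543) = (-332952 + 12*(-373))/(80585 + 309543) = (-332952 - 4476)/390128 = -337428*1/390128 = -84357/97532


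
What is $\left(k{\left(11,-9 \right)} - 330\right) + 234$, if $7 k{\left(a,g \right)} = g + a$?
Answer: $- \frac{670}{7} \approx -95.714$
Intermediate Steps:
$k{\left(a,g \right)} = \frac{a}{7} + \frac{g}{7}$ ($k{\left(a,g \right)} = \frac{g + a}{7} = \frac{a + g}{7} = \frac{a}{7} + \frac{g}{7}$)
$\left(k{\left(11,-9 \right)} - 330\right) + 234 = \left(\left(\frac{1}{7} \cdot 11 + \frac{1}{7} \left(-9\right)\right) - 330\right) + 234 = \left(\left(\frac{11}{7} - \frac{9}{7}\right) - 330\right) + 234 = \left(\frac{2}{7} - 330\right) + 234 = - \frac{2308}{7} + 234 = - \frac{670}{7}$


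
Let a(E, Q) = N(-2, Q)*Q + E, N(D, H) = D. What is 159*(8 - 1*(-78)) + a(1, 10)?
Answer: 13655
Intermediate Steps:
a(E, Q) = E - 2*Q (a(E, Q) = -2*Q + E = E - 2*Q)
159*(8 - 1*(-78)) + a(1, 10) = 159*(8 - 1*(-78)) + (1 - 2*10) = 159*(8 + 78) + (1 - 20) = 159*86 - 19 = 13674 - 19 = 13655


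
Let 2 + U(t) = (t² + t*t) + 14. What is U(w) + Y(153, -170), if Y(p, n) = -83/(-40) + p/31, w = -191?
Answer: 90496453/1240 ≈ 72981.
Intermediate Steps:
Y(p, n) = 83/40 + p/31 (Y(p, n) = -83*(-1/40) + p*(1/31) = 83/40 + p/31)
U(t) = 12 + 2*t² (U(t) = -2 + ((t² + t*t) + 14) = -2 + ((t² + t²) + 14) = -2 + (2*t² + 14) = -2 + (14 + 2*t²) = 12 + 2*t²)
U(w) + Y(153, -170) = (12 + 2*(-191)²) + (83/40 + (1/31)*153) = (12 + 2*36481) + (83/40 + 153/31) = (12 + 72962) + 8693/1240 = 72974 + 8693/1240 = 90496453/1240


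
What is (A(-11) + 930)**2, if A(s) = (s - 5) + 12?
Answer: 857476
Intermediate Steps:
A(s) = 7 + s (A(s) = (-5 + s) + 12 = 7 + s)
(A(-11) + 930)**2 = ((7 - 11) + 930)**2 = (-4 + 930)**2 = 926**2 = 857476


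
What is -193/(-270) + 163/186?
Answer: 6659/4185 ≈ 1.5912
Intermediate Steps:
-193/(-270) + 163/186 = -193*(-1/270) + 163*(1/186) = 193/270 + 163/186 = 6659/4185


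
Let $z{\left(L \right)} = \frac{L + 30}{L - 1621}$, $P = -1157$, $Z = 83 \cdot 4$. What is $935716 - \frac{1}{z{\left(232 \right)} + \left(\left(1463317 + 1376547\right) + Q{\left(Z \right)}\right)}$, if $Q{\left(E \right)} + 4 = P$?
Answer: $\frac{3689489079748391}{3942958205} \approx 9.3572 \cdot 10^{5}$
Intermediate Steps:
$Z = 332$
$Q{\left(E \right)} = -1161$ ($Q{\left(E \right)} = -4 - 1157 = -1161$)
$z{\left(L \right)} = \frac{30 + L}{-1621 + L}$
$935716 - \frac{1}{z{\left(232 \right)} + \left(\left(1463317 + 1376547\right) + Q{\left(Z \right)}\right)} = 935716 - \frac{1}{\frac{30 + 232}{-1621 + 232} + \left(\left(1463317 + 1376547\right) - 1161\right)} = 935716 - \frac{1}{\frac{1}{-1389} \cdot 262 + \left(2839864 - 1161\right)} = 935716 - \frac{1}{\left(- \frac{1}{1389}\right) 262 + 2838703} = 935716 - \frac{1}{- \frac{262}{1389} + 2838703} = 935716 - \frac{1}{\frac{3942958205}{1389}} = 935716 - \frac{1389}{3942958205} = \frac{3689489079748391}{3942958205}$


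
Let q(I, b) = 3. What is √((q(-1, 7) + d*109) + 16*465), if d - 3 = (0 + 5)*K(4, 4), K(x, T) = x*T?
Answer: √16490 ≈ 128.41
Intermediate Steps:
K(x, T) = T*x
d = 83 (d = 3 + (0 + 5)*(4*4) = 3 + 5*16 = 3 + 80 = 83)
√((q(-1, 7) + d*109) + 16*465) = √((3 + 83*109) + 16*465) = √((3 + 9047) + 7440) = √(9050 + 7440) = √16490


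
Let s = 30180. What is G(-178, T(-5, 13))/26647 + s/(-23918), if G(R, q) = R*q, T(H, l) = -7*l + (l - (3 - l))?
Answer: -257351494/318671473 ≈ -0.80758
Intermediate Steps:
T(H, l) = -3 - 5*l (T(H, l) = -7*l + (l + (-3 + l)) = -7*l + (-3 + 2*l) = -3 - 5*l)
G(-178, T(-5, 13))/26647 + s/(-23918) = -178*(-3 - 5*13)/26647 + 30180/(-23918) = -178*(-3 - 65)*(1/26647) + 30180*(-1/23918) = -178*(-68)*(1/26647) - 15090/11959 = 12104*(1/26647) - 15090/11959 = 12104/26647 - 15090/11959 = -257351494/318671473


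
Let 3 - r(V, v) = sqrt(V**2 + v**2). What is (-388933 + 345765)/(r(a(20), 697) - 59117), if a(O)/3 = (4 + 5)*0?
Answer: 43168/59811 ≈ 0.72174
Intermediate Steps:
a(O) = 0 (a(O) = 3*((4 + 5)*0) = 3*(9*0) = 3*0 = 0)
r(V, v) = 3 - sqrt(V**2 + v**2)
(-388933 + 345765)/(r(a(20), 697) - 59117) = (-388933 + 345765)/((3 - sqrt(0**2 + 697**2)) - 59117) = -43168/((3 - sqrt(0 + 485809)) - 59117) = -43168/((3 - sqrt(485809)) - 59117) = -43168/((3 - 1*697) - 59117) = -43168/((3 - 697) - 59117) = -43168/(-694 - 59117) = -43168/(-59811) = -43168*(-1/59811) = 43168/59811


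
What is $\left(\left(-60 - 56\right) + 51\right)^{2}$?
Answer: $4225$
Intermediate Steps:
$\left(\left(-60 - 56\right) + 51\right)^{2} = \left(-116 + 51\right)^{2} = \left(-65\right)^{2} = 4225$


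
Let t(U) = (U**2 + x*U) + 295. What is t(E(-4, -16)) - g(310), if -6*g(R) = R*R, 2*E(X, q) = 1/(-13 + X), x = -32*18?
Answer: 56627615/3468 ≈ 16329.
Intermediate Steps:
x = -576
E(X, q) = 1/(2*(-13 + X))
g(R) = -R**2/6 (g(R) = -R*R/6 = -R**2/6)
t(U) = 295 + U**2 - 576*U (t(U) = (U**2 - 576*U) + 295 = 295 + U**2 - 576*U)
t(E(-4, -16)) - g(310) = (295 + (1/(2*(-13 - 4)))**2 - 288/(-13 - 4)) - (-1)*310**2/6 = (295 + ((1/2)/(-17))**2 - 288/(-17)) - (-1)*96100/6 = (295 + ((1/2)*(-1/17))**2 - 288*(-1)/17) - 1*(-48050/3) = (295 + (-1/34)**2 - 576*(-1/34)) + 48050/3 = (295 + 1/1156 + 288/17) + 48050/3 = 360605/1156 + 48050/3 = 56627615/3468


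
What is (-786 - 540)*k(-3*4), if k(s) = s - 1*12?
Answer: 31824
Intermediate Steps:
k(s) = -12 + s (k(s) = s - 12 = -12 + s)
(-786 - 540)*k(-3*4) = (-786 - 540)*(-12 - 3*4) = -1326*(-12 - 12) = -1326*(-24) = 31824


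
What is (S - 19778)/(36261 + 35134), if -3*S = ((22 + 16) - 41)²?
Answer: -151/545 ≈ -0.27706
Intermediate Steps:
S = -3 (S = -((22 + 16) - 41)²/3 = -(38 - 41)²/3 = -⅓*(-3)² = -⅓*9 = -3)
(S - 19778)/(36261 + 35134) = (-3 - 19778)/(36261 + 35134) = -19781/71395 = -19781*1/71395 = -151/545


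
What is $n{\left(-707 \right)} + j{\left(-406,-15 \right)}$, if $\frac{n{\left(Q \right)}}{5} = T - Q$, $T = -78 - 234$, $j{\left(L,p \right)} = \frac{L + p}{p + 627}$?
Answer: $\frac{1208279}{612} \approx 1974.3$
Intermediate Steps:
$j{\left(L,p \right)} = \frac{L + p}{627 + p}$
$T = -312$
$n{\left(Q \right)} = -1560 - 5 Q$ ($n{\left(Q \right)} = 5 \left(-312 - Q\right) = -1560 - 5 Q$)
$n{\left(-707 \right)} + j{\left(-406,-15 \right)} = \left(-1560 - -3535\right) + \frac{-406 - 15}{627 - 15} = \left(-1560 + 3535\right) + \frac{1}{612} \left(-421\right) = 1975 + \frac{1}{612} \left(-421\right) = 1975 - \frac{421}{612} = \frac{1208279}{612}$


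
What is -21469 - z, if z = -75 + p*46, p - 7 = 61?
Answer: -24522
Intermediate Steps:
p = 68 (p = 7 + 61 = 68)
z = 3053 (z = -75 + 68*46 = -75 + 3128 = 3053)
-21469 - z = -21469 - 1*3053 = -21469 - 3053 = -24522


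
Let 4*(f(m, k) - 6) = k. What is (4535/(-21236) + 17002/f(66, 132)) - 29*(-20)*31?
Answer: 15251985527/828204 ≈ 18416.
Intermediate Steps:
f(m, k) = 6 + k/4
(4535/(-21236) + 17002/f(66, 132)) - 29*(-20)*31 = (4535/(-21236) + 17002/(6 + (1/4)*132)) - 29*(-20)*31 = (4535*(-1/21236) + 17002/(6 + 33)) - (-580)*31 = (-4535/21236 + 17002/39) - 1*(-17980) = (-4535/21236 + 17002*(1/39)) + 17980 = (-4535/21236 + 17002/39) + 17980 = 360877607/828204 + 17980 = 15251985527/828204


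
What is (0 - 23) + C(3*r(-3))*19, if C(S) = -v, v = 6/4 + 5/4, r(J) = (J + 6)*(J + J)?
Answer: -301/4 ≈ -75.250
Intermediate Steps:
r(J) = 2*J*(6 + J) (r(J) = (6 + J)*(2*J) = 2*J*(6 + J))
v = 11/4 (v = 6*(¼) + 5*(¼) = 3/2 + 5/4 = 11/4 ≈ 2.7500)
C(S) = -11/4 (C(S) = -1*11/4 = -11/4)
(0 - 23) + C(3*r(-3))*19 = (0 - 23) - 11/4*19 = -23 - 209/4 = -301/4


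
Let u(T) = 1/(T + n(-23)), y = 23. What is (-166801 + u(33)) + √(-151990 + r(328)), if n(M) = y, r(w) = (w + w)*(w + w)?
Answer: -9340855/56 + √278346 ≈ -1.6627e+5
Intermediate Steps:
r(w) = 4*w² (r(w) = (2*w)*(2*w) = 4*w²)
n(M) = 23
u(T) = 1/(23 + T) (u(T) = 1/(T + 23) = 1/(23 + T))
(-166801 + u(33)) + √(-151990 + r(328)) = (-166801 + 1/(23 + 33)) + √(-151990 + 4*328²) = (-166801 + 1/56) + √(-151990 + 4*107584) = (-166801 + 1/56) + √(-151990 + 430336) = -9340855/56 + √278346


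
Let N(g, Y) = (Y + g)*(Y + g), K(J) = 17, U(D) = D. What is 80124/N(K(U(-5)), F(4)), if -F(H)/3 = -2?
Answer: 80124/529 ≈ 151.46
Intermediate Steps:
F(H) = 6 (F(H) = -3*(-2) = 6)
N(g, Y) = (Y + g)²
80124/N(K(U(-5)), F(4)) = 80124/((6 + 17)²) = 80124/(23²) = 80124/529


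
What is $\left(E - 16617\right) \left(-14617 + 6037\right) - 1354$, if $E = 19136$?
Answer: $-21614374$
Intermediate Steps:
$\left(E - 16617\right) \left(-14617 + 6037\right) - 1354 = \left(19136 - 16617\right) \left(-14617 + 6037\right) - 1354 = 2519 \left(-8580\right) - 1354 = -21613020 - 1354 = -21614374$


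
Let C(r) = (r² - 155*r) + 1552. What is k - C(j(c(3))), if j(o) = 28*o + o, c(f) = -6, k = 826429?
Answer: 767631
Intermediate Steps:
j(o) = 29*o
C(r) = 1552 + r² - 155*r
k - C(j(c(3))) = 826429 - (1552 + (29*(-6))² - 4495*(-6)) = 826429 - (1552 + (-174)² - 155*(-174)) = 826429 - (1552 + 30276 + 26970) = 826429 - 1*58798 = 826429 - 58798 = 767631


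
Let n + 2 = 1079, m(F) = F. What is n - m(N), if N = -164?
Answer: 1241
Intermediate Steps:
n = 1077 (n = -2 + 1079 = 1077)
n - m(N) = 1077 - 1*(-164) = 1077 + 164 = 1241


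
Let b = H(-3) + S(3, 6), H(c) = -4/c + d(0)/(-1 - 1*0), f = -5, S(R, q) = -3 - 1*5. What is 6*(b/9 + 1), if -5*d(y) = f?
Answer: 8/9 ≈ 0.88889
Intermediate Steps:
S(R, q) = -8 (S(R, q) = -3 - 5 = -8)
d(y) = 1 (d(y) = -1/5*(-5) = 1)
H(c) = -1 - 4/c (H(c) = -4/c + 1/(-1 - 1*0) = -4/c + 1/(-1 + 0) = -4/c + 1/(-1) = -4/c + 1*(-1) = -4/c - 1 = -1 - 4/c)
b = -23/3 (b = (-4 - 1*(-3))/(-3) - 8 = -(-4 + 3)/3 - 8 = -1/3*(-1) - 8 = 1/3 - 8 = -23/3 ≈ -7.6667)
6*(b/9 + 1) = 6*(-23/3/9 + 1) = 6*(-23/3*1/9 + 1) = 6*(-23/27 + 1) = 6*(4/27) = 8/9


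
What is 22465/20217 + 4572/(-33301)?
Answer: 655674841/673246317 ≈ 0.97390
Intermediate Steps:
22465/20217 + 4572/(-33301) = 22465*(1/20217) + 4572*(-1/33301) = 22465/20217 - 4572/33301 = 655674841/673246317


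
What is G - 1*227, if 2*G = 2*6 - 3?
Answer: -445/2 ≈ -222.50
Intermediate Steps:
G = 9/2 (G = (2*6 - 3)/2 = (12 - 3)/2 = (½)*9 = 9/2 ≈ 4.5000)
G - 1*227 = 9/2 - 1*227 = 9/2 - 227 = -445/2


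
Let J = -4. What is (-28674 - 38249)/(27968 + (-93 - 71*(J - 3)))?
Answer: -66923/28372 ≈ -2.3588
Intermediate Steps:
(-28674 - 38249)/(27968 + (-93 - 71*(J - 3))) = (-28674 - 38249)/(27968 + (-93 - 71*(-4 - 3))) = -66923/(27968 + (-93 - 71*(-7))) = -66923/(27968 + (-93 + 497)) = -66923/(27968 + 404) = -66923/28372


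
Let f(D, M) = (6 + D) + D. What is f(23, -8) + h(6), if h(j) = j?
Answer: 58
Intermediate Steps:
f(D, M) = 6 + 2*D
f(23, -8) + h(6) = (6 + 2*23) + 6 = (6 + 46) + 6 = 52 + 6 = 58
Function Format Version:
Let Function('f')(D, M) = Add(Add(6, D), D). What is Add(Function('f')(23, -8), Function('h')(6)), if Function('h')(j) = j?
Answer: 58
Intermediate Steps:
Function('f')(D, M) = Add(6, Mul(2, D))
Add(Function('f')(23, -8), Function('h')(6)) = Add(Add(6, Mul(2, 23)), 6) = Add(Add(6, 46), 6) = Add(52, 6) = 58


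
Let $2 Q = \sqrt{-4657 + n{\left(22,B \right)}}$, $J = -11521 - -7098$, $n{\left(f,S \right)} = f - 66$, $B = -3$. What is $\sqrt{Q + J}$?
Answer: $\frac{\sqrt{-17692 + 2 i \sqrt{4701}}}{2} \approx 0.25773 + 66.506 i$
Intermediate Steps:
$n{\left(f,S \right)} = -66 + f$
$J = -4423$ ($J = -11521 + 7098 = -4423$)
$Q = \frac{i \sqrt{4701}}{2}$ ($Q = \frac{\sqrt{-4657 + \left(-66 + 22\right)}}{2} = \frac{\sqrt{-4657 - 44}}{2} = \frac{\sqrt{-4701}}{2} = \frac{i \sqrt{4701}}{2} \approx 34.282 i$)
$\sqrt{Q + J} = \sqrt{\frac{i \sqrt{4701}}{2} - 4423} = \sqrt{-4423 + \frac{i \sqrt{4701}}{2}}$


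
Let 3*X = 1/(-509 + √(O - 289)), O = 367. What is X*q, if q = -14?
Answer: 7126/777009 + 14*√78/777009 ≈ 0.0093302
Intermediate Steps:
X = 1/(3*(-509 + √78)) (X = 1/(3*(-509 + √(367 - 289))) = 1/(3*(-509 + √78)) ≈ -0.00066644)
X*q = (-509/777009 - √78/777009)*(-14) = 7126/777009 + 14*√78/777009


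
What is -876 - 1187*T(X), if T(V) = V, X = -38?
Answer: 44230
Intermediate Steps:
-876 - 1187*T(X) = -876 - 1187*(-38) = -876 + 45106 = 44230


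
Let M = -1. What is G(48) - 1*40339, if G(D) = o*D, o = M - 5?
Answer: -40627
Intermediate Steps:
o = -6 (o = -1 - 5 = -6)
G(D) = -6*D
G(48) - 1*40339 = -6*48 - 1*40339 = -288 - 40339 = -40627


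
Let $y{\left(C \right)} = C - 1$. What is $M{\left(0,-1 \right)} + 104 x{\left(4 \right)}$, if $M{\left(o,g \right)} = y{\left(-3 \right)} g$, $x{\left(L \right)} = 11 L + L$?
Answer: $4996$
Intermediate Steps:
$x{\left(L \right)} = 12 L$
$y{\left(C \right)} = -1 + C$ ($y{\left(C \right)} = C - 1 = -1 + C$)
$M{\left(o,g \right)} = - 4 g$ ($M{\left(o,g \right)} = \left(-1 - 3\right) g = - 4 g$)
$M{\left(0,-1 \right)} + 104 x{\left(4 \right)} = \left(-4\right) \left(-1\right) + 104 \cdot 12 \cdot 4 = 4 + 104 \cdot 48 = 4 + 4992 = 4996$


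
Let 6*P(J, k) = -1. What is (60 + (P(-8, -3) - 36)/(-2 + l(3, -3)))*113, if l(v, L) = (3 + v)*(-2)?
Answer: 84863/12 ≈ 7071.9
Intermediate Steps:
P(J, k) = -⅙ (P(J, k) = (⅙)*(-1) = -⅙)
l(v, L) = -6 - 2*v
(60 + (P(-8, -3) - 36)/(-2 + l(3, -3)))*113 = (60 + (-⅙ - 36)/(-2 + (-6 - 2*3)))*113 = (60 - 217/(6*(-2 + (-6 - 6))))*113 = (60 - 217/(6*(-2 - 12)))*113 = (60 - 217/6/(-14))*113 = (60 - 217/6*(-1/14))*113 = (60 + 31/12)*113 = (751/12)*113 = 84863/12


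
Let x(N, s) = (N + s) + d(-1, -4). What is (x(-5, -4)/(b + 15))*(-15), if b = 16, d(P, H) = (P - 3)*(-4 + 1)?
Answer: -45/31 ≈ -1.4516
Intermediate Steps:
d(P, H) = 9 - 3*P (d(P, H) = (-3 + P)*(-3) = 9 - 3*P)
x(N, s) = 12 + N + s (x(N, s) = (N + s) + (9 - 3*(-1)) = (N + s) + (9 + 3) = (N + s) + 12 = 12 + N + s)
(x(-5, -4)/(b + 15))*(-15) = ((12 - 5 - 4)/(16 + 15))*(-15) = (3/31)*(-15) = -45/31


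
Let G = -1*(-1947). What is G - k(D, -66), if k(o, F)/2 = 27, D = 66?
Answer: 1893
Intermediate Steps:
k(o, F) = 54 (k(o, F) = 2*27 = 54)
G = 1947
G - k(D, -66) = 1947 - 1*54 = 1947 - 54 = 1893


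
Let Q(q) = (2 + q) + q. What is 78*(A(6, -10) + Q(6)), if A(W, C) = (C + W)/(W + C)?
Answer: 1170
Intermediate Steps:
A(W, C) = 1 (A(W, C) = (C + W)/(C + W) = 1)
Q(q) = 2 + 2*q
78*(A(6, -10) + Q(6)) = 78*(1 + (2 + 2*6)) = 78*(1 + (2 + 12)) = 78*(1 + 14) = 78*15 = 1170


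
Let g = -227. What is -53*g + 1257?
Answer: 13288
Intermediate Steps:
-53*g + 1257 = -53*(-227) + 1257 = 12031 + 1257 = 13288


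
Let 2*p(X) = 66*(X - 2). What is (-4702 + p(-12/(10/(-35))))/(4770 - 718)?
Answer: -1691/2026 ≈ -0.83465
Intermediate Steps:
p(X) = -66 + 33*X (p(X) = (66*(X - 2))/2 = (66*(-2 + X))/2 = (-132 + 66*X)/2 = -66 + 33*X)
(-4702 + p(-12/(10/(-35))))/(4770 - 718) = (-4702 + (-66 + 33*(-12/(10/(-35)))))/(4770 - 718) = (-4702 + (-66 + 33*(-12/(10*(-1/35)))))/4052 = (-4702 + (-66 + 33*(-12/(-2/7))))*(1/4052) = (-4702 + (-66 + 33*(-12*(-7/2))))*(1/4052) = (-4702 + (-66 + 33*42))*(1/4052) = (-4702 + (-66 + 1386))*(1/4052) = (-4702 + 1320)*(1/4052) = -3382*1/4052 = -1691/2026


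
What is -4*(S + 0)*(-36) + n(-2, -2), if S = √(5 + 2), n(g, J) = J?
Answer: -2 + 144*√7 ≈ 378.99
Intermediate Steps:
S = √7 ≈ 2.6458
-4*(S + 0)*(-36) + n(-2, -2) = -4*(√7 + 0)*(-36) - 2 = -4*√7*(-36) - 2 = 144*√7 - 2 = -2 + 144*√7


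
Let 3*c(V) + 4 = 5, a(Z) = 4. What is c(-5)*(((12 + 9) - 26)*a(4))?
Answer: -20/3 ≈ -6.6667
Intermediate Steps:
c(V) = 1/3 (c(V) = -4/3 + (1/3)*5 = -4/3 + 5/3 = 1/3)
c(-5)*(((12 + 9) - 26)*a(4)) = (((12 + 9) - 26)*4)/3 = ((21 - 26)*4)/3 = (-5*4)/3 = (1/3)*(-20) = -20/3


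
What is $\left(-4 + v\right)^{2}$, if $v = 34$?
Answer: $900$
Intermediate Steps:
$\left(-4 + v\right)^{2} = \left(-4 + 34\right)^{2} = 30^{2} = 900$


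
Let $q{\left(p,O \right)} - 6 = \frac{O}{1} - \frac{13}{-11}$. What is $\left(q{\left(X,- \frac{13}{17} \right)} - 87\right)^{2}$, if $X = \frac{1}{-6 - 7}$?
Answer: $\frac{227074761}{34969} \approx 6493.6$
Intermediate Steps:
$X = - \frac{1}{13}$ ($X = \frac{1}{-13} = - \frac{1}{13} \approx -0.076923$)
$q{\left(p,O \right)} = \frac{79}{11} + O$ ($q{\left(p,O \right)} = 6 + \left(\frac{O}{1} - \frac{13}{-11}\right) = 6 + \left(O 1 - - \frac{13}{11}\right) = 6 + \left(O + \frac{13}{11}\right) = 6 + \left(\frac{13}{11} + O\right) = \frac{79}{11} + O$)
$\left(q{\left(X,- \frac{13}{17} \right)} - 87\right)^{2} = \left(\left(\frac{79}{11} - \frac{13}{17}\right) - 87\right)^{2} = \left(\frac{1200}{187} - 87\right)^{2} = \left(- \frac{15069}{187}\right)^{2} = \frac{227074761}{34969}$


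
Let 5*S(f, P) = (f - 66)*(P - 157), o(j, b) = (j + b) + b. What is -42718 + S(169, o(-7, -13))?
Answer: -46632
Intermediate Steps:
o(j, b) = j + 2*b (o(j, b) = (b + j) + b = j + 2*b)
S(f, P) = (-157 + P)*(-66 + f)/5 (S(f, P) = ((f - 66)*(P - 157))/5 = ((-66 + f)*(-157 + P))/5 = ((-157 + P)*(-66 + f))/5 = (-157 + P)*(-66 + f)/5)
-42718 + S(169, o(-7, -13)) = -42718 + (10362/5 - 157/5*169 - 66*(-7 + 2*(-13))/5 + (⅕)*(-7 + 2*(-13))*169) = -42718 + (10362/5 - 26533/5 - 66*(-7 - 26)/5 + (⅕)*(-7 - 26)*169) = -42718 + (10362/5 - 26533/5 - 66/5*(-33) + (⅕)*(-33)*169) = -42718 + (10362/5 - 26533/5 + 2178/5 - 5577/5) = -42718 - 3914 = -46632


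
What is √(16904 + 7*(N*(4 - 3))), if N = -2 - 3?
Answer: √16869 ≈ 129.88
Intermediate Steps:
N = -5
√(16904 + 7*(N*(4 - 3))) = √(16904 + 7*(-5*(4 - 3))) = √(16904 + 7*(-5*1)) = √(16904 + 7*(-5)) = √(16904 - 35) = √16869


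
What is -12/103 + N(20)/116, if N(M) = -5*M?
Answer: -2923/2987 ≈ -0.97857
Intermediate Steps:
-12/103 + N(20)/116 = -12/103 - 5*20/116 = -12*1/103 - 100*1/116 = -12/103 - 25/29 = -2923/2987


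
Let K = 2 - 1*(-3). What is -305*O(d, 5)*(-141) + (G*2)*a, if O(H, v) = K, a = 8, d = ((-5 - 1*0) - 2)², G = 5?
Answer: 215105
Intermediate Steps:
d = 49 (d = ((-5 + 0) - 2)² = (-5 - 2)² = (-7)² = 49)
K = 5 (K = 2 + 3 = 5)
O(H, v) = 5
-305*O(d, 5)*(-141) + (G*2)*a = -1525*(-141) + (5*2)*8 = -305*(-705) + 10*8 = 215025 + 80 = 215105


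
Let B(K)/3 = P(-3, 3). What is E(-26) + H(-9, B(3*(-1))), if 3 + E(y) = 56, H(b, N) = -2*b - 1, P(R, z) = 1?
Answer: 70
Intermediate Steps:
B(K) = 3 (B(K) = 3*1 = 3)
H(b, N) = -1 - 2*b
E(y) = 53 (E(y) = -3 + 56 = 53)
E(-26) + H(-9, B(3*(-1))) = 53 + (-1 - 2*(-9)) = 53 + (-1 + 18) = 53 + 17 = 70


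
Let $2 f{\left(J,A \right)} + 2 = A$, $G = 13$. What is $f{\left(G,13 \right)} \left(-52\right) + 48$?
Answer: $-238$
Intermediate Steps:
$f{\left(J,A \right)} = -1 + \frac{A}{2}$
$f{\left(G,13 \right)} \left(-52\right) + 48 = \left(-1 + \frac{1}{2} \cdot 13\right) \left(-52\right) + 48 = \left(-1 + \frac{13}{2}\right) \left(-52\right) + 48 = \frac{11}{2} \left(-52\right) + 48 = -286 + 48 = -238$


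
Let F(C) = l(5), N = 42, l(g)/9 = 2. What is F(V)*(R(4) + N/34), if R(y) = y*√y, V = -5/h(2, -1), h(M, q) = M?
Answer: 2826/17 ≈ 166.24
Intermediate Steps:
l(g) = 18 (l(g) = 9*2 = 18)
V = -5/2 ≈ -2.5000
R(y) = y^(3/2)
F(C) = 18
F(V)*(R(4) + N/34) = 18*(4^(3/2) + 42/34) = 18*(8 + 42*(1/34)) = 18*(8 + 21/17) = 18*(157/17) = 2826/17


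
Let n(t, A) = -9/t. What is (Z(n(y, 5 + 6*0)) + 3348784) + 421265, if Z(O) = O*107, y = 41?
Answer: 154571046/41 ≈ 3.7700e+6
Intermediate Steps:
Z(O) = 107*O
(Z(n(y, 5 + 6*0)) + 3348784) + 421265 = (107*(-9/41) + 3348784) + 421265 = (-963/41 + 3348784) + 421265 = 137299181/41 + 421265 = 154571046/41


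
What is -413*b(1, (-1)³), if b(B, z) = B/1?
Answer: -413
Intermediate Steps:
b(B, z) = B (b(B, z) = B*1 = B)
-413*b(1, (-1)³) = -413*1 = -413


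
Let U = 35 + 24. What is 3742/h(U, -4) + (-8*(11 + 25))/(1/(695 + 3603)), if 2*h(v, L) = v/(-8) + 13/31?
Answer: -2137102432/1725 ≈ -1.2389e+6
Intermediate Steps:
U = 59
h(v, L) = 13/62 - v/16 (h(v, L) = (v/(-8) + 13/31)/2 = (v*(-⅛) + 13*(1/31))/2 = (-v/8 + 13/31)/2 = (13/31 - v/8)/2 = 13/62 - v/16)
3742/h(U, -4) + (-8*(11 + 25))/(1/(695 + 3603)) = 3742/(13/62 - 1/16*59) + (-8*(11 + 25))/(1/(695 + 3603)) = 3742/(13/62 - 59/16) + (-8*36)/(1/4298) = 3742/(-1725/496) - 288/1/4298 = 3742*(-496/1725) - 288*4298 = -1856032/1725 - 1237824 = -2137102432/1725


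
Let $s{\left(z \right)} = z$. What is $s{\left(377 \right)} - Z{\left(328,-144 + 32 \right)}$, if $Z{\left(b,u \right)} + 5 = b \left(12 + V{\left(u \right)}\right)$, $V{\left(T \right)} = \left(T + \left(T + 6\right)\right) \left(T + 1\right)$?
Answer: $-7940498$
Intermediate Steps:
$V{\left(T \right)} = \left(1 + T\right) \left(6 + 2 T\right)$ ($V{\left(T \right)} = \left(T + \left(6 + T\right)\right) \left(1 + T\right) = \left(6 + 2 T\right) \left(1 + T\right) = \left(1 + T\right) \left(6 + 2 T\right)$)
$Z{\left(b,u \right)} = -5 + b \left(18 + 2 u^{2} + 8 u\right)$ ($Z{\left(b,u \right)} = -5 + b \left(12 + \left(6 + 2 u^{2} + 8 u\right)\right) = -5 + b \left(18 + 2 u^{2} + 8 u\right)$)
$s{\left(377 \right)} - Z{\left(328,-144 + 32 \right)} = 377 - \left(-5 + 12 \cdot 328 + 2 \cdot 328 \left(3 + \left(-144 + 32\right)^{2} + 4 \left(-144 + 32\right)\right)\right) = 377 - \left(-5 + 3936 + 2 \cdot 328 \left(3 + \left(-112\right)^{2} + 4 \left(-112\right)\right)\right) = 377 - \left(-5 + 3936 + 2 \cdot 328 \left(3 + 12544 - 448\right)\right) = 377 - \left(-5 + 3936 + 2 \cdot 328 \cdot 12099\right) = 377 - \left(-5 + 3936 + 7936944\right) = 377 - 7940875 = -7940498$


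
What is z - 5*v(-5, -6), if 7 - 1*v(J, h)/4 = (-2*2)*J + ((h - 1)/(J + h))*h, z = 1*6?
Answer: 2086/11 ≈ 189.64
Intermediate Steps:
z = 6
v(J, h) = 28 + 16*J - 4*h*(-1 + h)/(J + h) (v(J, h) = 28 - 4*((-2*2)*J + ((h - 1)/(J + h))*h) = 28 - 4*(-4*J + ((-1 + h)/(J + h))*h) = 28 - 4*(-4*J + h*(-1 + h)/(J + h)) = 28 + (16*J - 4*h*(-1 + h)/(J + h)) = 28 + 16*J - 4*h*(-1 + h)/(J + h))
z - 5*v(-5, -6) = 6 - 20*(-1*(-6)² + 4*(-5)² + 7*(-5) + 8*(-6) + 4*(-5)*(-6))/(-5 - 6) = 6 - 20*(-1*36 + 4*25 - 35 - 48 + 120)/(-11) = 6 - 20*(-1)*(-36 + 100 - 35 - 48 + 120)/11 = 6 - 20*(-1)*101/11 = 6 - 5*(-404/11) = 6 + 2020/11 = 2086/11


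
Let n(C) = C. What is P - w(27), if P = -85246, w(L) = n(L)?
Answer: -85273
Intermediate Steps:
w(L) = L
P - w(27) = -85246 - 1*27 = -85246 - 27 = -85273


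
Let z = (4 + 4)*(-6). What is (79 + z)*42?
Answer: 1302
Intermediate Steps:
z = -48 (z = 8*(-6) = -48)
(79 + z)*42 = (79 - 48)*42 = 31*42 = 1302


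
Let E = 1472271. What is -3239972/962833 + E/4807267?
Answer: -14157859372781/4628595307411 ≈ -3.0588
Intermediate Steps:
-3239972/962833 + E/4807267 = -3239972/962833 + 1472271/4807267 = -14157859372781/4628595307411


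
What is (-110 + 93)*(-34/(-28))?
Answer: -289/14 ≈ -20.643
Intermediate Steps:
(-110 + 93)*(-34/(-28)) = -(-578)*(-1)/28 = -17*17/14 = -289/14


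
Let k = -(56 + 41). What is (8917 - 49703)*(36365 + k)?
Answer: -1479226648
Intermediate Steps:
k = -97 (k = -1*97 = -97)
(8917 - 49703)*(36365 + k) = (8917 - 49703)*(36365 - 97) = -40786*36268 = -1479226648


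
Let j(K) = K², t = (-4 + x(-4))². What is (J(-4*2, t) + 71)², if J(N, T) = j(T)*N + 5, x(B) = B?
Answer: 1068766864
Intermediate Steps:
t = 64 (t = (-4 - 4)² = (-8)² = 64)
J(N, T) = 5 + N*T² (J(N, T) = T²*N + 5 = N*T² + 5 = 5 + N*T²)
(J(-4*2, t) + 71)² = ((5 - 4*2*64²) + 71)² = ((5 - 8*4096) + 71)² = ((5 - 32768) + 71)² = (-32763 + 71)² = (-32692)² = 1068766864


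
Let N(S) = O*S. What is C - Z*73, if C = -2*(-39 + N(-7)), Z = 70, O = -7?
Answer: -5130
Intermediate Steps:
N(S) = -7*S
C = -20 (C = -2*(-39 - 7*(-7)) = -2*(-39 + 49) = -2*10 = -20)
C - Z*73 = -20 - 70*73 = -20 - 1*5110 = -20 - 5110 = -5130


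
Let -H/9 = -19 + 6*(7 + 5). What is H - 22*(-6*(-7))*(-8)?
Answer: 6915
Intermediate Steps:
H = -477 (H = -9*(-19 + 6*(7 + 5)) = -9*(-19 + 6*12) = -9*(-19 + 72) = -9*53 = -477)
H - 22*(-6*(-7))*(-8) = -477 - 22*(-6*(-7))*(-8) = -477 - 924*(-8) = -477 - 22*(-336) = -477 + 7392 = 6915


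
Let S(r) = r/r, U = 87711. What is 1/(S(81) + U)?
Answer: 1/87712 ≈ 1.1401e-5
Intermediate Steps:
S(r) = 1
1/(S(81) + U) = 1/(1 + 87711) = 1/87712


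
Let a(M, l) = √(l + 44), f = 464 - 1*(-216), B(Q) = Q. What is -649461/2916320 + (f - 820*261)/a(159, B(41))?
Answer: -649461/2916320 - 42668*√85/17 ≈ -23140.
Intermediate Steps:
f = 680 (f = 464 + 216 = 680)
a(M, l) = √(44 + l)
-649461/2916320 + (f - 820*261)/a(159, B(41)) = -649461/2916320 + (680 - 820*261)/(√(44 + 41)) = -649461*1/2916320 + (680 - 214020)/(√85) = -649461/2916320 - 42668*√85/17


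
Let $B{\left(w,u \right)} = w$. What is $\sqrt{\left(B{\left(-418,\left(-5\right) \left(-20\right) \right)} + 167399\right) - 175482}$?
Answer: $i \sqrt{8501} \approx 92.201 i$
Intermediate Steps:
$\sqrt{\left(B{\left(-418,\left(-5\right) \left(-20\right) \right)} + 167399\right) - 175482} = \sqrt{\left(-418 + 167399\right) - 175482} = \sqrt{166981 - 175482} = \sqrt{-8501} = i \sqrt{8501}$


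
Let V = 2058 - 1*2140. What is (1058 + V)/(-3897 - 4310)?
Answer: -976/8207 ≈ -0.11892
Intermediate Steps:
V = -82 (V = 2058 - 2140 = -82)
(1058 + V)/(-3897 - 4310) = (1058 - 82)/(-3897 - 4310) = 976/(-8207) = 976*(-1/8207) = -976/8207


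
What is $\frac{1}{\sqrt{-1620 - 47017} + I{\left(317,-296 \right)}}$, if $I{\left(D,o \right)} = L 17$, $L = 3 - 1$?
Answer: $\frac{2}{2929} - \frac{i \sqrt{48637}}{49793} \approx 0.00068283 - 0.0044291 i$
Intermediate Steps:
$L = 2$
$I{\left(D,o \right)} = 34$ ($I{\left(D,o \right)} = 2 \cdot 17 = 34$)
$\frac{1}{\sqrt{-1620 - 47017} + I{\left(317,-296 \right)}} = \frac{1}{\sqrt{-1620 - 47017} + 34} = \frac{1}{\sqrt{-48637} + 34} = \frac{1}{i \sqrt{48637} + 34} = \frac{1}{34 + i \sqrt{48637}}$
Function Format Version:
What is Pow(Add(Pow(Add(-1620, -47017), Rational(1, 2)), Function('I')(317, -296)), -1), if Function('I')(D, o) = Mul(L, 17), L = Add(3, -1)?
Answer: Add(Rational(2, 2929), Mul(Rational(-1, 49793), I, Pow(48637, Rational(1, 2)))) ≈ Add(0.00068283, Mul(-0.0044291, I))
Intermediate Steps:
L = 2
Function('I')(D, o) = 34 (Function('I')(D, o) = Mul(2, 17) = 34)
Pow(Add(Pow(Add(-1620, -47017), Rational(1, 2)), Function('I')(317, -296)), -1) = Pow(Add(Pow(Add(-1620, -47017), Rational(1, 2)), 34), -1) = Pow(Add(Pow(-48637, Rational(1, 2)), 34), -1) = Pow(Add(Mul(I, Pow(48637, Rational(1, 2))), 34), -1) = Pow(Add(34, Mul(I, Pow(48637, Rational(1, 2)))), -1)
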